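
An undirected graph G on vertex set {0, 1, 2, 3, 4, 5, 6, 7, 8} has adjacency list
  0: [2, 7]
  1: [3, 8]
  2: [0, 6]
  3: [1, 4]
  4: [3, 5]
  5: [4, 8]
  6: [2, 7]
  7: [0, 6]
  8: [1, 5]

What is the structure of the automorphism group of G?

D_5 × D_4

G has two connected components, {1, 3, 4, 5, 8} and {0, 2, 6, 7}; each is 2-regular, so G = C_5 ⊔ C_4. No automorphism exchanges components of different sizes, hence Aut(G) is the direct product D_5 × D_4, order 80.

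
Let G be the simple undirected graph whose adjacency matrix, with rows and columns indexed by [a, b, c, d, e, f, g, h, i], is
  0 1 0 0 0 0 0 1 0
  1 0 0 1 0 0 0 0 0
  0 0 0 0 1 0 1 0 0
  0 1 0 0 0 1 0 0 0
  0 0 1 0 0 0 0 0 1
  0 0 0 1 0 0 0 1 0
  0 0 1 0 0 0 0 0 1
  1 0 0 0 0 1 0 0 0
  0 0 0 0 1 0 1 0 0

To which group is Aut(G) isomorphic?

G has two connected components, {a, b, d, f, h} and {c, e, g, i}; each is 2-regular, so G = C_5 ⊔ C_4. No automorphism exchanges components of different sizes, hence Aut(G) is the direct product D_4 × D_5, order 80.

D_4 × D_5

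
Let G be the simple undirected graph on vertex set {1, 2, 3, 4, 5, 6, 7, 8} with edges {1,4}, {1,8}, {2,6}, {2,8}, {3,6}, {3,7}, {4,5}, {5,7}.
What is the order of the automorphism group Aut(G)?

G is 2-regular and connected on 8 vertices, i.e. the cycle C_8. The automorphisms of the 8-cycle are exactly the symmetries of a regular 8-gon: the dihedral group D_8, |D_8| = 16.

16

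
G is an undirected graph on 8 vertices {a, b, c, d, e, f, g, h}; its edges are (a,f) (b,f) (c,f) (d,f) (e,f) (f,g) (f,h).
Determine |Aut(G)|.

Vertex f has degree 7 and every other vertex has degree 1, so G is the star K_{1,7} with centre f. Any automorphism fixes the centre and permutes the 7 leaves freely, so Aut(G) ≅ S_7 of order 7! = 5040.

5040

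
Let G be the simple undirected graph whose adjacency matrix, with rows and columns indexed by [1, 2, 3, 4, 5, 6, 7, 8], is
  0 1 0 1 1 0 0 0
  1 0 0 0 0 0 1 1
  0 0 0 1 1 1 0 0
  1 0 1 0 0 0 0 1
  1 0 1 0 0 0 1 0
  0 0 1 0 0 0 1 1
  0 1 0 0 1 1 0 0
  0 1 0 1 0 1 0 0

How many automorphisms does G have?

48

G is 3-regular and bipartite on 2^3 = 8 vertices with girth 4; it is the hypercube graph Q_3. The symmetry group of the 3-cube is the hyperoctahedral group B_3 = Z_2 ≀ S_3, of order 2^3·3! = 48.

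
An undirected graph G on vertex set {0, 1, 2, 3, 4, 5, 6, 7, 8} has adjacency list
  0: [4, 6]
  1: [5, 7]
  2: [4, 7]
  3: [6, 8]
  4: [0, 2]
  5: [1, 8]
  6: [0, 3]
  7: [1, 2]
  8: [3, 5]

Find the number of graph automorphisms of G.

18

Every vertex has degree 2 and the graph is connected, so G is the 9-cycle C_9. C_9 has 9 rotations and 9 reflections, so Aut(C_9) ≅ D_9 of order 18.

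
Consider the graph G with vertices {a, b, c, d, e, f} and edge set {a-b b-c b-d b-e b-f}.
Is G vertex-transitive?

No

Vertex b is the only vertex of degree 5, so every automorphism fixes it; G is not vertex-transitive.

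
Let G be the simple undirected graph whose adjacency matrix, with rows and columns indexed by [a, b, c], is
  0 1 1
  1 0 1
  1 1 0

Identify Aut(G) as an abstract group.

S_3

Every vertex has degree 2, so G is the complete graph K_3. Any permutation of the 3 vertices preserves K_3, so Aut(K_3) = S_3 of order 3! = 6.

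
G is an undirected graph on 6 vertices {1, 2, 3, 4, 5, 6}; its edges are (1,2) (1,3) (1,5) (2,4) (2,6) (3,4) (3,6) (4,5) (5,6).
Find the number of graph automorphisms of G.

72

G is 3-regular and bipartite with parts {2, 3, 5} and {1, 4, 6} (each part is independent and every cross-pair is an edge), so G = K_{3,3}. Each part can be permuted independently (S_3 × S_3) and the two equal-size parts can also be swapped, giving (S_3 × S_3) ⋊ Z_2 of order 2·(3!)² = 72.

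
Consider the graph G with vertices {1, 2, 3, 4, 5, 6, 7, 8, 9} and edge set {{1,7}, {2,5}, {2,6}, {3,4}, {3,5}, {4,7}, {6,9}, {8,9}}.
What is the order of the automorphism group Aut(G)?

The degree sequence is [1, 2, 2, 2, 2, 2, 2, 1, 2]; the two degree-1 vertices 1 and 8 are the ends of a path, so G = P_9. A path has exactly one nontrivial symmetry — reversal — giving Aut(G) of order 2.

2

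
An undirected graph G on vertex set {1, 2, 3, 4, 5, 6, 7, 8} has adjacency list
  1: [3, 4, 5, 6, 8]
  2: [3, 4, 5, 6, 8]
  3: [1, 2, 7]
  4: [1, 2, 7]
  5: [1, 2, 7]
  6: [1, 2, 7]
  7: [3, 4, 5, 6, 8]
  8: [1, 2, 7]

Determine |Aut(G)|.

720

The vertices split by degree into {1, 2, 7} (degree 5) and {3, 4, 5, 6, 8} (degree 3); every edge runs between the two parts, so G is the complete bipartite graph K_{3,5}. Automorphisms preserve the bipartition setwise (since the parts differ in size) and act as S_3 × S_5 within it; |Aut| = 720.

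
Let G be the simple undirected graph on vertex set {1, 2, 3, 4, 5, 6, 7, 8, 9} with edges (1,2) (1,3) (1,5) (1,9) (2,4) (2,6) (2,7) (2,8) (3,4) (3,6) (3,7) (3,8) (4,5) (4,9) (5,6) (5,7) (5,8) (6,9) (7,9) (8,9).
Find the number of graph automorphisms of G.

2880

The vertices split by degree into {2, 3, 5, 9} (degree 5) and {1, 4, 6, 7, 8} (degree 4); every edge runs between the two parts, so G is the complete bipartite graph K_{4,5}. Automorphisms preserve the bipartition setwise (since the parts differ in size) and act as S_5 × S_4 within it; |Aut| = 2880.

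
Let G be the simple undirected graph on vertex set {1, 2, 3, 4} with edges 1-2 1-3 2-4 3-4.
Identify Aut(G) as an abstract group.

the dihedral group of order 8

Every vertex has degree 2 and the graph is connected, so G is the 4-cycle C_4. C_4 has 4 rotations and 4 reflections, so Aut(C_4) ≅ D_4 of order 8.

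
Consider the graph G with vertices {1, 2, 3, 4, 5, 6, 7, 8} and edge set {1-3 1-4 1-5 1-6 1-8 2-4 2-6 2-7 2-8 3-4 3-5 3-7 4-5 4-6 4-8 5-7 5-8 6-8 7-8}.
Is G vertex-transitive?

Automorphisms preserve degree, but G has vertices of degree 4 and vertices of degree 6; no automorphism maps one to the other, so G is not vertex-transitive.

No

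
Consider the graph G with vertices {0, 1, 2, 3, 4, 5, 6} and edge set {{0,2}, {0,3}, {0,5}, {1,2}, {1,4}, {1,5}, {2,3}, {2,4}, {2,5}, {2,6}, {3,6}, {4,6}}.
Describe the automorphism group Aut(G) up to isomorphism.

Vertex 2 is the unique vertex of degree 6; the remaining 6 vertices each have degree 3 and induce a cycle, so G is the wheel on 7 vertices with hub 2. With the hub fixed, the remaining symmetry is that of the rim cycle C_6, giving the dihedral group D_6.

D_6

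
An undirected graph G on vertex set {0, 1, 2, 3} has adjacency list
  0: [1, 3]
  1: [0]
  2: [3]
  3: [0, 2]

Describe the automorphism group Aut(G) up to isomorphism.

Z_2

The degree sequence is [2, 1, 1, 2]; the two degree-1 vertices 1 and 2 are the ends of a path, so G = P_4. The only nontrivial automorphism of a path is the end-to-end reflection, so Aut(G) ≅ Z_2.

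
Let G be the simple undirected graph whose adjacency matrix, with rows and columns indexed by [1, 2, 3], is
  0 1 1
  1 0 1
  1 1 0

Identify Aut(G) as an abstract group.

S_3

Every vertex has degree 2, so G is the complete graph K_3. Any permutation of the 3 vertices preserves K_3, so Aut(K_3) = S_3 of order 3! = 6.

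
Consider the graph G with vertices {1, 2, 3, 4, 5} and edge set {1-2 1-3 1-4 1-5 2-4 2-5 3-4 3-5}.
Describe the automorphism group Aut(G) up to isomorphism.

the dihedral group of order 8

Vertex 1 is the unique vertex of degree 4; the remaining 4 vertices each have degree 3 and induce a cycle, so G is the wheel on 5 vertices with hub 1. With the hub fixed, the remaining symmetry is that of the rim cycle C_4, giving the dihedral group D_4.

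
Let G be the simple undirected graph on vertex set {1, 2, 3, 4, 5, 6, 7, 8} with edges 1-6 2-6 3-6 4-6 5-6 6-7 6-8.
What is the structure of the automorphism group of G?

Vertex 6 has degree 7 and every other vertex has degree 1, so G is the star K_{1,7} with centre 6. Any automorphism fixes the centre and permutes the 7 leaves freely, so Aut(G) ≅ S_7 of order 7! = 5040.

S_7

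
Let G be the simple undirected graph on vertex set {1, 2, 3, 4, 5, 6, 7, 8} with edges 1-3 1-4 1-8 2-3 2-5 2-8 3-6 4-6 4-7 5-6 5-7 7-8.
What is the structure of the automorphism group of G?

Z_2^3 ⋊ S_3

G is 3-regular and bipartite on 2^3 = 8 vertices with girth 4; it is the hypercube graph Q_3. Aut(Q_3) consists of the signed permutations of the 3 coordinate axes: 3! permutations times 2^3 sign flips, so |Aut| = 2^3·3! = 48.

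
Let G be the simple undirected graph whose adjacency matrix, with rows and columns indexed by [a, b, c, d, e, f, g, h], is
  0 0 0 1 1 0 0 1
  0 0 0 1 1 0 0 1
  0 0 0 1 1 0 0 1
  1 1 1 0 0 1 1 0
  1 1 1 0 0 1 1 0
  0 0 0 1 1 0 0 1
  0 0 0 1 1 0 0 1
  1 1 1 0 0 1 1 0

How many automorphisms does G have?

The vertices split by degree into {d, e, h} (degree 5) and {a, b, c, f, g} (degree 3); every edge runs between the two parts, so G is the complete bipartite graph K_{3,5}. Automorphisms preserve the bipartition setwise (since the parts differ in size) and act as S_3 × S_5 within it; |Aut| = 720.

720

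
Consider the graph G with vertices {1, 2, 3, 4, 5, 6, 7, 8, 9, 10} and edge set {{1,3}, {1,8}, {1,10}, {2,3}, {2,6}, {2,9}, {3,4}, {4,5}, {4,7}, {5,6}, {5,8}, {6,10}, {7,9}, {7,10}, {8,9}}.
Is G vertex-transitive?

G is 3-regular on 10 vertices with no triangles and no 4-cycles (girth 5): this is the Petersen graph. It is a classical fact that the Petersen graph has automorphism group S_5 (order 120), arising from its description as the Kneser graph K(5,2). This group acts transitively on the 10 vertices.

Yes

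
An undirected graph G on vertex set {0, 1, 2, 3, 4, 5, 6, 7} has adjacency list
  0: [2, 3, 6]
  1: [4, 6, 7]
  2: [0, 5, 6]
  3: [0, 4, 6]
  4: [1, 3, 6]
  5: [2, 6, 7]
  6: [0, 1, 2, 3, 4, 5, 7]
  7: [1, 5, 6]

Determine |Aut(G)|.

14

Vertex 6 is the unique vertex of degree 7; the remaining 7 vertices each have degree 3 and induce a cycle, so G is the wheel on 8 vertices with hub 6. With the hub fixed, the remaining symmetry is that of the rim cycle C_7, giving the dihedral group D_7.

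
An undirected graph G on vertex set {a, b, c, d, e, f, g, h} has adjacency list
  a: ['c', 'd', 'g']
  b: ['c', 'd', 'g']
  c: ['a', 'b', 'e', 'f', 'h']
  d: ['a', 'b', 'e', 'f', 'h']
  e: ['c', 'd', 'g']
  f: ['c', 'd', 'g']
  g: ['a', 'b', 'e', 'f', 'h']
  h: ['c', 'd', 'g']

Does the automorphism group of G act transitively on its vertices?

No

Automorphisms preserve degree, but G has vertices of degree 3 and vertices of degree 5; no automorphism maps one to the other, so G is not vertex-transitive.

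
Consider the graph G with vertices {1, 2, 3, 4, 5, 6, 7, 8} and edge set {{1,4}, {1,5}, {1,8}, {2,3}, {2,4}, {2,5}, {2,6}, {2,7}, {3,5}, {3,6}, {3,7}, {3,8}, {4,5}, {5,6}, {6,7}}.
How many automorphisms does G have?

The degree sequence is [3, 5, 5, 3, 5, 4, 3, 2]. Checking the degree-preserving permutations of the vertex set shows that none except the identity preserves every edge, so Aut(G) is trivial.

1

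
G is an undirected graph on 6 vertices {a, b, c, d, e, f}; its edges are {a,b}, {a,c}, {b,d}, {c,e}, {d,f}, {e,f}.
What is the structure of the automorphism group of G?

Every vertex has degree 2 and the graph is connected, so G is the 6-cycle C_6. The automorphisms of the 6-cycle are exactly the symmetries of a regular 6-gon: the dihedral group D_6, |D_6| = 12.

the dihedral group of order 12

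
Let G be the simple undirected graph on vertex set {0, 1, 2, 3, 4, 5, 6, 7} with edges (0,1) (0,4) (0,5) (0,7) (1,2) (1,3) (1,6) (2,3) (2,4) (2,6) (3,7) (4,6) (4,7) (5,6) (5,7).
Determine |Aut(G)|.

The degree sequence is [4, 4, 4, 3, 4, 3, 4, 4]. Checking the degree-preserving permutations of the vertex set shows that none except the identity preserves every edge, so Aut(G) is trivial.

1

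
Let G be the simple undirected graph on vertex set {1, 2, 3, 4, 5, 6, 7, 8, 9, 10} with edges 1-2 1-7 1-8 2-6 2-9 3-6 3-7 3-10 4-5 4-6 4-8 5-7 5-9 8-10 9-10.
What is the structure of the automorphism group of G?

G is 3-regular on 10 vertices with no triangles and no 4-cycles (girth 5): this is the Petersen graph. It is a classical fact that the Petersen graph has automorphism group S_5 (order 120), arising from its description as the Kneser graph K(5,2).

S_5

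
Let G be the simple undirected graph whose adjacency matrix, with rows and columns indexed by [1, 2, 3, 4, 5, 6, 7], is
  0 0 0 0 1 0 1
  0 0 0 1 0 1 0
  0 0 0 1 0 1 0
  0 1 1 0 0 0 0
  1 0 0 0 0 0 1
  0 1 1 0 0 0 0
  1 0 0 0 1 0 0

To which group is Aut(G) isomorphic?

G has two connected components, {2, 3, 4, 6} and {1, 5, 7}; each is 2-regular, so G = C_4 ⊔ C_3. No automorphism exchanges components of different sizes, hence Aut(G) is the direct product D_4 × D_3, order 48.

D_4 × D_3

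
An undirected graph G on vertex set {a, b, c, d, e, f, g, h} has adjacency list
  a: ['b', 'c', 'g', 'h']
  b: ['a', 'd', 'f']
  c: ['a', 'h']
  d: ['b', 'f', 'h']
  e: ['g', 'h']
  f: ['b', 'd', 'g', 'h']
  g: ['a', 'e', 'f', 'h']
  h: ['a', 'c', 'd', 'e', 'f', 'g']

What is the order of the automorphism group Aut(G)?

1

The degree sequence is [4, 3, 2, 3, 2, 4, 4, 6]. Checking the degree-preserving permutations of the vertex set shows that none except the identity preserves every edge, so Aut(G) is trivial.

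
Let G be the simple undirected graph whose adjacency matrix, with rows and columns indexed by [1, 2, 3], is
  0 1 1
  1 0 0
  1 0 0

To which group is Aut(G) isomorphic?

Z_2

The degree sequence is [2, 1, 1]; the two degree-1 vertices 2 and 3 are the ends of a path, so G = P_3. A path has exactly one nontrivial symmetry — reversal — giving Aut(G) of order 2.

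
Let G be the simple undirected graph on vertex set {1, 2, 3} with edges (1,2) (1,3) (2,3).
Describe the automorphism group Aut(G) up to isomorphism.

S_3

All 3 vertices are pairwise adjacent: G = K_3. Every bijection on the vertex set is an automorphism of K_3; hence Aut(K_3) ≅ S_3, order 6.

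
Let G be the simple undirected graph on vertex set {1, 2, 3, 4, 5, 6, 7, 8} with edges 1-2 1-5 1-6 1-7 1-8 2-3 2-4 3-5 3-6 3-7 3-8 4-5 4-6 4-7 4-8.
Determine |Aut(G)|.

720

The vertices split by degree into {1, 3, 4} (degree 5) and {2, 5, 6, 7, 8} (degree 3); every edge runs between the two parts, so G is the complete bipartite graph K_{3,5}. Automorphisms preserve the bipartition setwise (since the parts differ in size) and act as S_3 × S_5 within it; |Aut| = 720.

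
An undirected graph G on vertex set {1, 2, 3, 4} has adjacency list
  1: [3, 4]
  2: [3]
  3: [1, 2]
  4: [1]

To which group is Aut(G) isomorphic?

C_2

The degree sequence is [2, 1, 2, 1]; the two degree-1 vertices 2 and 4 are the ends of a path, so G = P_4. A path has exactly one nontrivial symmetry — reversal — giving Aut(G) of order 2.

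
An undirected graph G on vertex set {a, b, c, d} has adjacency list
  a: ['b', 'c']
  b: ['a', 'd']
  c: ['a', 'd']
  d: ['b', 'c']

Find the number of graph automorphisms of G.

8

G is 2-regular and bipartite with parts {b, c} and {a, d} (each part is independent and every cross-pair is an edge), so G = K_{2,2}. Aut(K_{2,2}) is the wreath product S_2 ≀ Z_2: permute within each part, then optionally swap the parts; |Aut| = 2·(2!)² = 8.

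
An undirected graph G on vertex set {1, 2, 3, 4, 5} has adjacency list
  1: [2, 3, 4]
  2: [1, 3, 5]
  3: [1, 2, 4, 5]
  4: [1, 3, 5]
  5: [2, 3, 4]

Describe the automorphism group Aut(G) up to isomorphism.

D_4

Vertex 3 is the unique vertex of degree 4; the remaining 4 vertices each have degree 3 and induce a cycle, so G is the wheel on 5 vertices with hub 3. With the hub fixed, the remaining symmetry is that of the rim cycle C_4, giving the dihedral group D_4.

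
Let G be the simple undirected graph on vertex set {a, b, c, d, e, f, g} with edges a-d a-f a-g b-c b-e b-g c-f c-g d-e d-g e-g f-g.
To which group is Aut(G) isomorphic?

Vertex g is the unique vertex of degree 6; the remaining 6 vertices each have degree 3 and induce a cycle, so G is the wheel on 7 vertices with hub g. Every automorphism fixes the hub and acts on the rim 6-cycle, so Aut(G) ≅ Aut(C_6) = D_6 of order 12.

the dihedral group of order 12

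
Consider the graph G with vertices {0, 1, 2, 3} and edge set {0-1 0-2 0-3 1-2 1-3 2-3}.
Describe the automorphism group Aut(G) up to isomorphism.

Every vertex has degree 3, so G is the complete graph K_4. Any permutation of the 4 vertices preserves K_4, so Aut(K_4) = S_4 of order 4! = 24.

the symmetric group on 4 letters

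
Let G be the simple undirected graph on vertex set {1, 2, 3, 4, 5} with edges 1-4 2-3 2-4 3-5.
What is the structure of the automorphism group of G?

The degree sequence is [1, 2, 2, 2, 1]; the two degree-1 vertices 1 and 5 are the ends of a path, so G = P_5. A path has exactly one nontrivial symmetry — reversal — giving Aut(G) of order 2.

Z_2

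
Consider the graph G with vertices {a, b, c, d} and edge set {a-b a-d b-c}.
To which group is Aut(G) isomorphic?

Z_2

The degree sequence is [2, 2, 1, 1]; the two degree-1 vertices c and d are the ends of a path, so G = P_4. The only nontrivial automorphism of a path is the end-to-end reflection, so Aut(G) ≅ Z_2.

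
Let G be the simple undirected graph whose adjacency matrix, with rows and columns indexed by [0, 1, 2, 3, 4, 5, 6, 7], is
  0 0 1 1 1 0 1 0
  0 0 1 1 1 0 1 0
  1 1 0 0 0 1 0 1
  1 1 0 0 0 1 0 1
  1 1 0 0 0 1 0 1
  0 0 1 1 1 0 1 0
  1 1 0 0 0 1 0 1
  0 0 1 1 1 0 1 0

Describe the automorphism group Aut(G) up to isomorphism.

G is 4-regular and bipartite with parts {0, 1, 5, 7} and {2, 3, 4, 6} (each part is independent and every cross-pair is an edge), so G = K_{4,4}. Each part can be permuted independently (S_4 × S_4) and the two equal-size parts can also be swapped, giving (S_4 × S_4) ⋊ Z_2 of order 2·(4!)² = 1152.

S_4 ≀ Z_2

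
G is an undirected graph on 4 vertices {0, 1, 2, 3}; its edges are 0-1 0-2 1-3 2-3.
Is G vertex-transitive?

G is 2-regular and bipartite on 2^2 = 4 vertices with girth 4; it is the hypercube graph Q_2. The symmetry group of the 2-cube is the hyperoctahedral group B_2 = Z_2 ≀ S_2, of order 2^2·2! = 8. This group acts transitively on the 4 vertices.

Yes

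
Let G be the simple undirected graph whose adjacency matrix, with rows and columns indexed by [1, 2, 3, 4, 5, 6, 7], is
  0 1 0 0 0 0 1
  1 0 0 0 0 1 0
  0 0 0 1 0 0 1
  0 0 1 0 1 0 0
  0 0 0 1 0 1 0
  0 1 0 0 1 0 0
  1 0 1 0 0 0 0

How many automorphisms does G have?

Every vertex has degree 2 and the graph is connected, so G is the 7-cycle C_7. The automorphisms of the 7-cycle are exactly the symmetries of a regular 7-gon: the dihedral group D_7, |D_7| = 14.

14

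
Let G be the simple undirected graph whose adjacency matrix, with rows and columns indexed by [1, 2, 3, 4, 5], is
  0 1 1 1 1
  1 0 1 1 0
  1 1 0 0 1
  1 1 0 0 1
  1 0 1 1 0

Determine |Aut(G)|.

Vertex 1 is the unique vertex of degree 4; the remaining 4 vertices each have degree 3 and induce a cycle, so G is the wheel on 5 vertices with hub 1. With the hub fixed, the remaining symmetry is that of the rim cycle C_4, giving the dihedral group D_4.

8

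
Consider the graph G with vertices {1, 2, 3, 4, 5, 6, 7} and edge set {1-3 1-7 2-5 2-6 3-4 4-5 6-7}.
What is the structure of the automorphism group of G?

the dihedral group of order 14

G is 2-regular and connected on 7 vertices, i.e. the cycle C_7. The automorphisms of the 7-cycle are exactly the symmetries of a regular 7-gon: the dihedral group D_7, |D_7| = 14.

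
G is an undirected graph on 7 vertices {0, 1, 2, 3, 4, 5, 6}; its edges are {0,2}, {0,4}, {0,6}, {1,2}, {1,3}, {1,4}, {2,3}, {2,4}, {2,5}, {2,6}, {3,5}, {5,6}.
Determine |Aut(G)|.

Vertex 2 is the unique vertex of degree 6; the remaining 6 vertices each have degree 3 and induce a cycle, so G is the wheel on 7 vertices with hub 2. With the hub fixed, the remaining symmetry is that of the rim cycle C_6, giving the dihedral group D_6.

12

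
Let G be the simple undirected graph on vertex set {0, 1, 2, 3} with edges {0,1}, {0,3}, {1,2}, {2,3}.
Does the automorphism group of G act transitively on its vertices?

G is 2-regular and connected on 4 vertices, i.e. the cycle C_4. C_4 has 4 rotations and 4 reflections, so Aut(C_4) ≅ D_4 of order 8. This group acts transitively on the 4 vertices.

Yes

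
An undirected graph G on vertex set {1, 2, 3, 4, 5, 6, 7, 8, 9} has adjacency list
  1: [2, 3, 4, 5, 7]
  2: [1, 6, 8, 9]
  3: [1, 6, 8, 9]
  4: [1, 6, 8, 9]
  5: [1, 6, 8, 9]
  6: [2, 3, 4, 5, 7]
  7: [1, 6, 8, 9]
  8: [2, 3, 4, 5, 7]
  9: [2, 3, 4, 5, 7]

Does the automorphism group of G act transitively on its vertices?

No

Automorphisms preserve degree, but G has vertices of degree 4 and vertices of degree 5; no automorphism maps one to the other, so G is not vertex-transitive.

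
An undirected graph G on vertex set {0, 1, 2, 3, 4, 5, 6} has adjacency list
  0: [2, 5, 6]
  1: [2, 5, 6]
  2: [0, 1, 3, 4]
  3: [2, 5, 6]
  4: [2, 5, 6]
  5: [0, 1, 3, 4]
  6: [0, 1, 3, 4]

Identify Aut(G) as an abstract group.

The vertices split by degree into {2, 5, 6} (degree 4) and {0, 1, 3, 4} (degree 3); every edge runs between the two parts, so G is the complete bipartite graph K_{3,4}. Automorphisms preserve the bipartition setwise (since the parts differ in size) and act as S_4 × S_3 within it; |Aut| = 144.

S_4 × S_3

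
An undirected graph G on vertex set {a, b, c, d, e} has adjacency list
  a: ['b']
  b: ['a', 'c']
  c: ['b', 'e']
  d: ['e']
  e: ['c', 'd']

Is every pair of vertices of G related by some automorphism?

Automorphisms preserve degree, but G has vertices of degree 1 and vertices of degree 2; no automorphism maps one to the other, so G is not vertex-transitive.

No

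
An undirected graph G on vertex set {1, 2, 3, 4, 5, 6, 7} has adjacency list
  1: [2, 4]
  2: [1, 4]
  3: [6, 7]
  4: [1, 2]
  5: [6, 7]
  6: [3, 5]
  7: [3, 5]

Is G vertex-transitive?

No

G has two connected components, {3, 5, 6, 7} and {1, 2, 4}; each is 2-regular, so G = C_4 ⊔ C_3. The orbit of 1 under Aut(G) is {1, 2, 4}, which does not contain 3, so G is not vertex-transitive.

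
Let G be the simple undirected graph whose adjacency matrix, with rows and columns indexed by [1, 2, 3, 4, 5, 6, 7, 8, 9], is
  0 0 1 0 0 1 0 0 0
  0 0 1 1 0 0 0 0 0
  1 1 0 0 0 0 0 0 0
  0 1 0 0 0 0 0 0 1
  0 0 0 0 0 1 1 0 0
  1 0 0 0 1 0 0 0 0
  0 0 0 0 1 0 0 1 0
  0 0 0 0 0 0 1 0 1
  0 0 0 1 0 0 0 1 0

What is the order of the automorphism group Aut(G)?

Every vertex has degree 2 and the graph is connected, so G is the 9-cycle C_9. C_9 has 9 rotations and 9 reflections, so Aut(C_9) ≅ D_9 of order 18.

18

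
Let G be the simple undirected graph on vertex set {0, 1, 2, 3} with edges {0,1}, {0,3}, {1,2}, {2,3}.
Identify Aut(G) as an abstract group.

D_4

G is 2-regular and bipartite on 2^2 = 4 vertices with girth 4; it is the hypercube graph Q_2. The symmetry group of the 2-cube is the hyperoctahedral group B_2 = Z_2 ≀ S_2, of order 2^2·2! = 8.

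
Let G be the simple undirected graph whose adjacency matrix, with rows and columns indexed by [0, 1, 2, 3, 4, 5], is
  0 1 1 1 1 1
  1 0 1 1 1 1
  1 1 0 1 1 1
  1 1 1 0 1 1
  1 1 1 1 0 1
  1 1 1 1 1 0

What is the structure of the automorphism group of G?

All 6 vertices are pairwise adjacent: G = K_6. Any permutation of the 6 vertices preserves K_6, so Aut(K_6) = S_6 of order 6! = 720.

S_6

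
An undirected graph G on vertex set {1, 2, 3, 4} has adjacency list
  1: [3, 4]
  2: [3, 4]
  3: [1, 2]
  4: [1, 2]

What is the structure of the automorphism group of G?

Z_2^2 ⋊ S_2

G is 2-regular and bipartite on 2^2 = 4 vertices with girth 4; it is the hypercube graph Q_2. The symmetry group of the 2-cube is the hyperoctahedral group B_2 = Z_2 ≀ S_2, of order 2^2·2! = 8.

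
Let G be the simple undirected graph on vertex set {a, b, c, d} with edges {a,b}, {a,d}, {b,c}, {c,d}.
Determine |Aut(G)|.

Every vertex has degree 2 and the graph is connected, so G is the 4-cycle C_4. C_4 has 4 rotations and 4 reflections, so Aut(C_4) ≅ D_4 of order 8.

8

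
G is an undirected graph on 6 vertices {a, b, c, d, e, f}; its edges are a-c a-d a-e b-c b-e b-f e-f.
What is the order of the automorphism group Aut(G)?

The degree sequence is [3, 3, 2, 1, 3, 2]. Checking the degree-preserving permutations of the vertex set shows that none except the identity preserves every edge, so Aut(G) is trivial.

1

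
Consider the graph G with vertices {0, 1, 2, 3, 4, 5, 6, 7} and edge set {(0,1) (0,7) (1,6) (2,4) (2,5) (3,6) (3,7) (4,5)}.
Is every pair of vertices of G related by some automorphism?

G has two connected components, {0, 1, 3, 6, 7} and {2, 4, 5}; each is 2-regular, so G = C_5 ⊔ C_3. The orbit of 0 under Aut(G) is {0, 1, 3, 6, 7}, which does not contain 2, so G is not vertex-transitive.

No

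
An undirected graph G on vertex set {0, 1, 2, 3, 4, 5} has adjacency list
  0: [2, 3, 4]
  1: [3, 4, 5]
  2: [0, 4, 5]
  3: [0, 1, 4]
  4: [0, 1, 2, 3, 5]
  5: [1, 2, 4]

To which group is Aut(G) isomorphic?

D_5

Vertex 4 is the unique vertex of degree 5; the remaining 5 vertices each have degree 3 and induce a cycle, so G is the wheel on 6 vertices with hub 4. With the hub fixed, the remaining symmetry is that of the rim cycle C_5, giving the dihedral group D_5.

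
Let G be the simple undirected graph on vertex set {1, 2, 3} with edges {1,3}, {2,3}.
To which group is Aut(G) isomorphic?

the cyclic group of order 2

The degree sequence is [1, 1, 2]; the two degree-1 vertices 1 and 2 are the ends of a path, so G = P_3. A path has exactly one nontrivial symmetry — reversal — giving Aut(G) of order 2.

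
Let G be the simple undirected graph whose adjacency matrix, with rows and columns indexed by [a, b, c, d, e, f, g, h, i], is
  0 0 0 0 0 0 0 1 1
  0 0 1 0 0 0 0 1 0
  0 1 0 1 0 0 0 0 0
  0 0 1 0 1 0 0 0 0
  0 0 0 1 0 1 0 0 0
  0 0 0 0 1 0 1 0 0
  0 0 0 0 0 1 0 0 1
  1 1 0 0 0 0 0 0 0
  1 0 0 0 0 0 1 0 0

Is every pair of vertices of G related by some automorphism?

Yes

G is 2-regular and connected on 9 vertices, i.e. the cycle C_9. C_9 has 9 rotations and 9 reflections, so Aut(C_9) ≅ D_9 of order 18. This group acts transitively on the 9 vertices.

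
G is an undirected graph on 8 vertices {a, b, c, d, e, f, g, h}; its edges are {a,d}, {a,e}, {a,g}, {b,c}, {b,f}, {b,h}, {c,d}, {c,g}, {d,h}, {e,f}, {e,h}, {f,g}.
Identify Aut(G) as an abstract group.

G is 3-regular and bipartite on 2^3 = 8 vertices with girth 4; it is the hypercube graph Q_3. Aut(Q_3) consists of the signed permutations of the 3 coordinate axes: 3! permutations times 2^3 sign flips, so |Aut| = 2^3·3! = 48.

Z_2^3 ⋊ S_3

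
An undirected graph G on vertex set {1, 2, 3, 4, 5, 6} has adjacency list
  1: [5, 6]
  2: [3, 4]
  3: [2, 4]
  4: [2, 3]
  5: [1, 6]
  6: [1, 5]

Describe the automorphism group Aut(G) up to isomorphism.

D_3 ≀ Z_2

G has two connected components, {2, 3, 4} and {1, 5, 6}; each is 2-regular, so G = C_3 ⊔ C_3. With two isomorphic components, Aut(G) = Aut(C_3) ≀ S_2 = (D_3 × D_3) ⋊ Z_2: permute each cycle by D_3, then optionally swap the two cycles. Order 2·(2·3)² = 72.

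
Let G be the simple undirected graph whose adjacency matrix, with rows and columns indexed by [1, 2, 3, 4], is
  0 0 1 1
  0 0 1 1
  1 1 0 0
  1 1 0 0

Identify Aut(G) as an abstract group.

(S_2 × S_2) ⋊ Z_2

G is 2-regular and bipartite with parts {1, 2} and {3, 4} (each part is independent and every cross-pair is an edge), so G = K_{2,2}. Aut(K_{2,2}) is the wreath product S_2 ≀ Z_2: permute within each part, then optionally swap the parts; |Aut| = 2·(2!)² = 8.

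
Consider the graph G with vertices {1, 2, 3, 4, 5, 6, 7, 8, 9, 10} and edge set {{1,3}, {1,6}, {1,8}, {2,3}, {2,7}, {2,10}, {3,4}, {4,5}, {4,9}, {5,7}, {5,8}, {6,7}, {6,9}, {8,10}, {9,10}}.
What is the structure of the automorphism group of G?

the symmetric group S_5

G is 3-regular on 10 vertices with no triangles and no 4-cycles (girth 5): this is the Petersen graph. Viewing the Petersen graph as the Kneser graph K(5,2) — vertices are 2-subsets of {1,…,5}, edges join disjoint pairs — its automorphisms are exactly the permutations of the 5-element set, so Aut ≅ S_5 of order 120.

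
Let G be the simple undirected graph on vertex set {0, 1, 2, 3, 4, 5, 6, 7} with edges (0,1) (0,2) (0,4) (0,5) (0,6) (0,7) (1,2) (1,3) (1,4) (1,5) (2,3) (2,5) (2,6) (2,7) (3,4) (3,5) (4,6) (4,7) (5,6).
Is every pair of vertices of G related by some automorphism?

Vertex 7 is the only vertex of degree 3, so every automorphism fixes it; G is not vertex-transitive.

No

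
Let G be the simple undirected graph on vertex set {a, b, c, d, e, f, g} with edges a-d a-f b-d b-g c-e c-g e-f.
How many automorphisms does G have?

14

G is 2-regular and connected on 7 vertices, i.e. the cycle C_7. C_7 has 7 rotations and 7 reflections, so Aut(C_7) ≅ D_7 of order 14.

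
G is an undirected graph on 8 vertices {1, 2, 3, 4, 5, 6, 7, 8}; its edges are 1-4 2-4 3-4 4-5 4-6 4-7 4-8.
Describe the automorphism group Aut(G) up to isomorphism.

the symmetric group on 7 letters

Vertex 4 has degree 7 and every other vertex has degree 1, so G is the star K_{1,7} with centre 4. Any automorphism fixes the centre and permutes the 7 leaves freely, so Aut(G) ≅ S_7 of order 7! = 5040.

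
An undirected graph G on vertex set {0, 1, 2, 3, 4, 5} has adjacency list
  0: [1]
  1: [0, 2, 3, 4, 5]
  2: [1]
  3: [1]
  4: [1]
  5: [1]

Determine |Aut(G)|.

120

Vertex 1 has degree 5 and every other vertex has degree 1, so G is the star K_{1,5} with centre 1. The 5 leaves are pairwise interchangeable while the centre is fixed, giving Aut(G) = S_5.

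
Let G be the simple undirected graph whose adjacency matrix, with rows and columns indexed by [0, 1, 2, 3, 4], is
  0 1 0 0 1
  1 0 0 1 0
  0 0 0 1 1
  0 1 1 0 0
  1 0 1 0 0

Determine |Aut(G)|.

10

G is 2-regular and connected on 5 vertices, i.e. the cycle C_5. C_5 has 5 rotations and 5 reflections, so Aut(C_5) ≅ D_5 of order 10.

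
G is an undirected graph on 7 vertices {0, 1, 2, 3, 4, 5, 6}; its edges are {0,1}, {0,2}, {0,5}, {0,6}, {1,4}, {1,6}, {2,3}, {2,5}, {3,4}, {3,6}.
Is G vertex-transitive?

No

Vertex 0 is the only vertex of degree 4, so every automorphism fixes it; G is not vertex-transitive.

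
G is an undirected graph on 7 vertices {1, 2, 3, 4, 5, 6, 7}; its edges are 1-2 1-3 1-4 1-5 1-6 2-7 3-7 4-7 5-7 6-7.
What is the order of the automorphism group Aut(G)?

The vertices split by degree into {1, 7} (degree 5) and {2, 3, 4, 5, 6} (degree 2); every edge runs between the two parts, so G is the complete bipartite graph K_{2,5}. The parts have unequal sizes, so no automorphism swaps them; each part is permuted independently, giving S_2 × S_5 of order 2!·5! = 240.

240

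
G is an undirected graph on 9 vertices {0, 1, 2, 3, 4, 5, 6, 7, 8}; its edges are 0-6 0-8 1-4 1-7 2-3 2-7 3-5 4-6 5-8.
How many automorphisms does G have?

G is 2-regular and connected on 9 vertices, i.e. the cycle C_9. The automorphisms of the 9-cycle are exactly the symmetries of a regular 9-gon: the dihedral group D_9, |D_9| = 18.

18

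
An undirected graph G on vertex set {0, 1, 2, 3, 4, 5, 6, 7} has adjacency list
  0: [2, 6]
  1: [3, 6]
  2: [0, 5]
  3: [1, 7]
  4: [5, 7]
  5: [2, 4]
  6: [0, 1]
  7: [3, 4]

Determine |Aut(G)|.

16

Every vertex has degree 2 and the graph is connected, so G is the 8-cycle C_8. C_8 has 8 rotations and 8 reflections, so Aut(C_8) ≅ D_8 of order 16.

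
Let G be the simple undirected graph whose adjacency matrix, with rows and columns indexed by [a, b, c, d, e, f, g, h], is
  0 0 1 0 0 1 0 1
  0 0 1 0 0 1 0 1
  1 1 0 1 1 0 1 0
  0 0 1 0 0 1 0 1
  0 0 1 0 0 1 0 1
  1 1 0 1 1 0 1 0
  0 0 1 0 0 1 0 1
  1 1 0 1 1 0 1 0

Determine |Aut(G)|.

720

The vertices split by degree into {c, f, h} (degree 5) and {a, b, d, e, g} (degree 3); every edge runs between the two parts, so G is the complete bipartite graph K_{3,5}. Automorphisms preserve the bipartition setwise (since the parts differ in size) and act as S_5 × S_3 within it; |Aut| = 720.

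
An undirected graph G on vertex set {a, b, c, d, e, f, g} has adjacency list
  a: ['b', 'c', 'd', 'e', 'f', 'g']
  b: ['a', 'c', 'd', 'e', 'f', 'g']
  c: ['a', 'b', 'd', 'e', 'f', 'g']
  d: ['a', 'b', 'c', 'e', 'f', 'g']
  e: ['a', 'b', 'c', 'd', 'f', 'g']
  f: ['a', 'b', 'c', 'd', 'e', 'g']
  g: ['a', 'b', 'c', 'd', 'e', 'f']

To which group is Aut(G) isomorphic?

All 7 vertices are pairwise adjacent: G = K_7. Every bijection on the vertex set is an automorphism of K_7; hence Aut(K_7) ≅ S_7, order 5040.

the symmetric group on 7 letters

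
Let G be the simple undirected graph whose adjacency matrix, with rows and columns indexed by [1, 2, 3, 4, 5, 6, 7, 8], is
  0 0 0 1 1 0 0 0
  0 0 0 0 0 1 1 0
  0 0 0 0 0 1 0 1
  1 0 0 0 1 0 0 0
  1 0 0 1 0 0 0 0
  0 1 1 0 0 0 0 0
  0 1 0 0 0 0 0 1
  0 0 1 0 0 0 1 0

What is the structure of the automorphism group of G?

D_5 × D_3

G has two connected components, {2, 3, 6, 7, 8} and {1, 4, 5}; each is 2-regular, so G = C_5 ⊔ C_3. The components are non-isomorphic (different sizes), so Aut(G) = Aut(C_5) × Aut(C_3) = D_5 × D_3 of order 10·6 = 60.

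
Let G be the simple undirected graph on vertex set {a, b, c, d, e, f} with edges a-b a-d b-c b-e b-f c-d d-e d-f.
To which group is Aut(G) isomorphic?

S_2 × S_4

The vertices split by degree into {b, d} (degree 4) and {a, c, e, f} (degree 2); every edge runs between the two parts, so G is the complete bipartite graph K_{2,4}. Automorphisms preserve the bipartition setwise (since the parts differ in size) and act as S_2 × S_4 within it; |Aut| = 48.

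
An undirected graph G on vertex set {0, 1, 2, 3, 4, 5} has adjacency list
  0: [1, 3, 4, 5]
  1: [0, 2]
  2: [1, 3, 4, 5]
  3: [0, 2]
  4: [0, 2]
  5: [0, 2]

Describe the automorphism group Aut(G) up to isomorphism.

S_2 × S_4

The vertices split by degree into {0, 2} (degree 4) and {1, 3, 4, 5} (degree 2); every edge runs between the two parts, so G is the complete bipartite graph K_{2,4}. Automorphisms preserve the bipartition setwise (since the parts differ in size) and act as S_2 × S_4 within it; |Aut| = 48.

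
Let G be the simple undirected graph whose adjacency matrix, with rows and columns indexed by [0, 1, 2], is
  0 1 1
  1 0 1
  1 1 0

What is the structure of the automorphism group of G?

Every vertex has degree 2, so G is the complete graph K_3. Any permutation of the 3 vertices preserves K_3, so Aut(K_3) = S_3 of order 3! = 6.

S_3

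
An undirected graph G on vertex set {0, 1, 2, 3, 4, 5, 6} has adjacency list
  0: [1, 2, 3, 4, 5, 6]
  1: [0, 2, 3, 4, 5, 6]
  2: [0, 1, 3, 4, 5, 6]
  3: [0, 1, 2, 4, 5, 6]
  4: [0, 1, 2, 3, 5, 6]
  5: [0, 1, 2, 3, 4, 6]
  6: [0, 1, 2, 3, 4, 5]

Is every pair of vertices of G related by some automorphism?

Yes

Every vertex has degree 6, so G is the complete graph K_7. Any permutation of the 7 vertices preserves K_7, so Aut(K_7) = S_7 of order 7! = 5040. This group acts transitively on the 7 vertices.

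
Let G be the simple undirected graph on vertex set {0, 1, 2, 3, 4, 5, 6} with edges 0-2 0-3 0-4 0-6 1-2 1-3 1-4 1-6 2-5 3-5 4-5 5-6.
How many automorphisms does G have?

144

The vertices split by degree into {0, 1, 5} (degree 4) and {2, 3, 4, 6} (degree 3); every edge runs between the two parts, so G is the complete bipartite graph K_{3,4}. Automorphisms preserve the bipartition setwise (since the parts differ in size) and act as S_3 × S_4 within it; |Aut| = 144.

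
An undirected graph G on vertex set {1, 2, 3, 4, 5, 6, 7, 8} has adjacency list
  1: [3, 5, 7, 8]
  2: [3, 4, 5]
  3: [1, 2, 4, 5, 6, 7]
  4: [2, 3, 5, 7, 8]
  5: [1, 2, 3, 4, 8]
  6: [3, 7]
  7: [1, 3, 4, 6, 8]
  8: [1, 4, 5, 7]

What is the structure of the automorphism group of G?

Degrees alone do not determine every vertex (e.g. 1 and 8 both have degree 4), but their neighbour-degree multisets differ: N(1) has degrees [4, 5, 5, 6] while N(8) has degrees [4, 5, 5, 5]. Repeating this refinement separates all vertices, so the only automorphism is the identity.

the trivial group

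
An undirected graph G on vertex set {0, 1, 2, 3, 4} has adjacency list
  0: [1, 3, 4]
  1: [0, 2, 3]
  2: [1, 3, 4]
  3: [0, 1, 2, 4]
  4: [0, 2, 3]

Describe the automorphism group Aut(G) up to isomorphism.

Vertex 3 is the unique vertex of degree 4; the remaining 4 vertices each have degree 3 and induce a cycle, so G is the wheel on 5 vertices with hub 3. Every automorphism fixes the hub and acts on the rim 4-cycle, so Aut(G) ≅ Aut(C_4) = D_4 of order 8.

D_4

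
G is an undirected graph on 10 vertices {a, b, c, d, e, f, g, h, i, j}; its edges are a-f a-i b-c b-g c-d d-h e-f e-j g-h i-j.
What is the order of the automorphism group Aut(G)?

G has two connected components, {a, e, f, i, j} and {b, c, d, g, h}; each is 2-regular, so G = C_5 ⊔ C_5. With two isomorphic components, Aut(G) = Aut(C_5) ≀ S_2 = (D_5 × D_5) ⋊ Z_2: permute each cycle by D_5, then optionally swap the two cycles. Order 2·(2·5)² = 200.

200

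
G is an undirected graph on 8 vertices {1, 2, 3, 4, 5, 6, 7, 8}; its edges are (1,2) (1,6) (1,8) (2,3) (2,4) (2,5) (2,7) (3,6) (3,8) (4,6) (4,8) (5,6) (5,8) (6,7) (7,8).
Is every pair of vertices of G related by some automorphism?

No

Automorphisms preserve degree, but G has vertices of degree 3 and vertices of degree 5; no automorphism maps one to the other, so G is not vertex-transitive.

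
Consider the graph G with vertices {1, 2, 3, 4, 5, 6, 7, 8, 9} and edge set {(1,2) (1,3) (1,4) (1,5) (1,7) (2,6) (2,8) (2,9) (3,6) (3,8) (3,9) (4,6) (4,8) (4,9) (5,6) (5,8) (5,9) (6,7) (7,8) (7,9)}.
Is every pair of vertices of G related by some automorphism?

Automorphisms preserve degree, but G has vertices of degree 4 and vertices of degree 5; no automorphism maps one to the other, so G is not vertex-transitive.

No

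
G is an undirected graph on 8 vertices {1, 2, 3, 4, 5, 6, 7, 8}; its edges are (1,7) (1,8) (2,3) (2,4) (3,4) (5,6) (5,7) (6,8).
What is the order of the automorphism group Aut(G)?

G has two connected components, {1, 5, 6, 7, 8} and {2, 3, 4}; each is 2-regular, so G = C_5 ⊔ C_3. The components are non-isomorphic (different sizes), so Aut(G) = Aut(C_5) × Aut(C_3) = D_5 × D_3 of order 10·6 = 60.

60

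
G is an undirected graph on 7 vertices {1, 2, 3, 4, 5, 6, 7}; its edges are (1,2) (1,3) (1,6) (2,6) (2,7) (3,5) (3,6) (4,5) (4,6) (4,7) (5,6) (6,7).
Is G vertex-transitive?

No

Vertex 6 is the only vertex of degree 6, so every automorphism fixes it; G is not vertex-transitive.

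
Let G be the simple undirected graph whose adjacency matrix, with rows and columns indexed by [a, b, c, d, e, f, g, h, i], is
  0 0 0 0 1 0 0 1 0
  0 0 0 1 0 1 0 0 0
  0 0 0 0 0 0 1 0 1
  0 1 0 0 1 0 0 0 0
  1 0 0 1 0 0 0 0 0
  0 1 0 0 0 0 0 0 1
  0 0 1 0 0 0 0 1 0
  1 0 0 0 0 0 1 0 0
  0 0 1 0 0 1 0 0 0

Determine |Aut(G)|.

G is 2-regular and connected on 9 vertices, i.e. the cycle C_9. C_9 has 9 rotations and 9 reflections, so Aut(C_9) ≅ D_9 of order 18.

18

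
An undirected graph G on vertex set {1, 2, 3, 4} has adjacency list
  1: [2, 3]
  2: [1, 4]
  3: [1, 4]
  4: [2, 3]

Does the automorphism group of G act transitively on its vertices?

Yes

G is 2-regular and bipartite on 2^2 = 4 vertices with girth 4; it is the hypercube graph Q_2. Aut(Q_2) consists of the signed permutations of the 2 coordinate axes: 2! permutations times 2^2 sign flips, so |Aut| = 2^2·2! = 8. This group acts transitively on the 4 vertices.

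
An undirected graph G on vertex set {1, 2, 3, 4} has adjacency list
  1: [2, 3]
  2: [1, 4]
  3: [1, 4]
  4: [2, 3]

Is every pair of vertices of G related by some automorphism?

G is 2-regular and bipartite on 2^2 = 4 vertices with girth 4; it is the hypercube graph Q_2. Aut(Q_2) consists of the signed permutations of the 2 coordinate axes: 2! permutations times 2^2 sign flips, so |Aut| = 2^2·2! = 8. Under this action every vertex can be carried to every other, so G is vertex-transitive.

Yes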